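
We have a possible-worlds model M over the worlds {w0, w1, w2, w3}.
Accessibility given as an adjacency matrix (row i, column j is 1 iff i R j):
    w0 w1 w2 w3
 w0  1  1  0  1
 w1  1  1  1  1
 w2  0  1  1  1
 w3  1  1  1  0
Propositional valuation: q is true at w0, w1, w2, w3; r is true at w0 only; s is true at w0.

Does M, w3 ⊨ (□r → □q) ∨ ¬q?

Yes

Recall that □ψ holds at a world iff ψ holds at every accessible world, and ◇ψ holds iff ψ holds at some accessible world.
At w3: □r → □q is true, ¬q is false, so (□r → □q) ∨ ¬q is true.
  At w3: □r is false, □q is true, so □r → □q is true.
    At w3: □r requires r at every successor {w0, w1, w2}.
      r fails at w1, so □r is false at w3.
    At w3: □q requires q at every successor {w0, w1, w2}.
      At w0: q is true.
      At w1: q is true.
      At w2: q is true.
    So □q is true at w3.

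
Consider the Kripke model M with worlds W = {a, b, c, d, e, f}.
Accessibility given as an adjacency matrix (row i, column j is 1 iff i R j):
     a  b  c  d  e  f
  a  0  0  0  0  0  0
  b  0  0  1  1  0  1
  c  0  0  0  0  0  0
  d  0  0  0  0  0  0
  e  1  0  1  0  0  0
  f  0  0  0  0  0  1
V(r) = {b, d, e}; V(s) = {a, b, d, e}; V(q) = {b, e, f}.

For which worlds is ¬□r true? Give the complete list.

Recall that □ψ holds at a world iff ψ holds at every accessible world, and ◇ψ holds iff ψ holds at some accessible world.
Let φ = ¬□r. Evaluate φ at each world:
  a (successors ∅): φ is false.
  b (successors {c, d, f}): φ is true.
  c (successors ∅): φ is false.
  d (successors ∅): φ is false.
  e (successors {a, c}): φ is true.
  f (successors {f}): φ is true.
For instance, at b:
  At b: □r is false, so ¬□r is true.
    At b: □r requires r at every successor {c, d, f}.
      r fails at c, so □r is false at b.
Satisfying worlds: {b, e, f}

b, e, f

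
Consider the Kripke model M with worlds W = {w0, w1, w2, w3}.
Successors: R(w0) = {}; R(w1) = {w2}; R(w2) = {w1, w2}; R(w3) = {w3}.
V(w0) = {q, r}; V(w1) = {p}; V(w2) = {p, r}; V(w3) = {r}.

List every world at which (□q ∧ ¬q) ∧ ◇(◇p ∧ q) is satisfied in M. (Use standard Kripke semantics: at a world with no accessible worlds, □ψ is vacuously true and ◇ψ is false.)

Let φ = (□q ∧ ¬q) ∧ ◇(◇p ∧ q). Evaluate φ at each world:
  w0 (successors ∅): φ is false.
  w1 (successors {w2}): φ is false.
  w2 (successors {w1, w2}): φ is false.
  w3 (successors {w3}): φ is false.
For instance, at w1:
  At w1: □q ∧ ¬q is false, ◇(◇p ∧ q) is false, so (□q ∧ ¬q) ∧ ◇(◇p ∧ q) is false.
    At w1: □q is false, ¬q is true, so □q ∧ ¬q is false.
      At w1: □q requires q at every successor {w2}.
        q fails at w2, so □q is false at w1.
    At w1: ◇(◇p ∧ q) requires ◇p ∧ q at some successor in {w2}.
      At w2: ◇p ∧ q is false.
    So ◇(◇p ∧ q) is false at w1.
Satisfying worlds: none.

none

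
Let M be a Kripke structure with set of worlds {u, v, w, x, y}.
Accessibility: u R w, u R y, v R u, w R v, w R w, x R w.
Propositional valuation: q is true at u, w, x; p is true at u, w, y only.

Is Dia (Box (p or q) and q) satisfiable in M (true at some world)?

Let φ = Dia (Box (p or q) and q). Evaluate φ at each world:
  u (successors {w, y}): φ is false.
  v (successors {u}): φ is true.
  w (successors {v, w}): φ is false.
  x (successors {w}): φ is false.
  y (successors ∅): φ is false.
Detail at v (witness):
  At v: Dia (Box (p or q) and q) requires Box (p or q) and q at some successor in {u}.
    Box (p or q) and q holds at u, so Dia (Box (p or q) and q) is true at v.
      At u: Box (p or q) is true, q is true, so Box (p or q) and q is true.

Yes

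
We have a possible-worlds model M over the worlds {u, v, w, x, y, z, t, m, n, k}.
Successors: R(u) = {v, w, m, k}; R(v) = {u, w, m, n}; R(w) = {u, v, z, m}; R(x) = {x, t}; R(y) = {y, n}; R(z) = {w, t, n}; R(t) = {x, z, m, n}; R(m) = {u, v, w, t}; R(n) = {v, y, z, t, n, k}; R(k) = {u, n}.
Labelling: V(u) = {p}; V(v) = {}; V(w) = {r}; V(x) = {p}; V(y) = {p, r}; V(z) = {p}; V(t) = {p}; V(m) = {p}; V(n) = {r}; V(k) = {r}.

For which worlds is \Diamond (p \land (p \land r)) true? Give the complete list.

y, n

Let φ = \Diamond (p \land (p \land r)). Evaluate φ at each world:
  u (successors {v, w, m, k}): φ is false.
  v (successors {u, w, m, n}): φ is false.
  w (successors {u, v, z, m}): φ is false.
  x (successors {x, t}): φ is false.
  y (successors {y, n}): φ is true.
  z (successors {w, t, n}): φ is false.
  t (successors {x, z, m, n}): φ is false.
  m (successors {u, v, w, t}): φ is false.
  n (successors {v, y, z, t, n, k}): φ is true.
  k (successors {u, n}): φ is false.
For instance, at k:
  At k: \Diamond (p \land (p \land r)) requires p \land (p \land r) at some successor in {u, n}.
    At u: p \land (p \land r) is false.
    At n: p \land (p \land r) is false.
  So \Diamond (p \land (p \land r)) is false at k.
Satisfying worlds: {y, n}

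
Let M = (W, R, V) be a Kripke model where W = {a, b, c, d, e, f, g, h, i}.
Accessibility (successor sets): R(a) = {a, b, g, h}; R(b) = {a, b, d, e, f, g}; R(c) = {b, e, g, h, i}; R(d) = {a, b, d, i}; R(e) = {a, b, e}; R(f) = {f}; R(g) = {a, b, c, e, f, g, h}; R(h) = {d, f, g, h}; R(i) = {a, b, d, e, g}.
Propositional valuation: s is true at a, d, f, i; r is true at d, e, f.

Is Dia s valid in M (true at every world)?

Yes

Recall that Dia ψ holds at a world iff ψ holds at some accessible world.
Let φ = Dia s. Evaluate φ at each world:
  a (successors {a, b, g, h}): φ is true.
  b (successors {a, b, d, e, f, g}): φ is true.
  c (successors {b, e, g, h, i}): φ is true.
  d (successors {a, b, d, i}): φ is true.
  e (successors {a, b, e}): φ is true.
  f (successors {f}): φ is true.
  g (successors {a, b, c, e, f, g, h}): φ is true.
  h (successors {d, f, g, h}): φ is true.
  i (successors {a, b, d, e, g}): φ is true.
For instance, at c:
  At c: Dia s requires s at some successor in {b, e, g, h, i}.
    s holds at i, so Dia s is true at c.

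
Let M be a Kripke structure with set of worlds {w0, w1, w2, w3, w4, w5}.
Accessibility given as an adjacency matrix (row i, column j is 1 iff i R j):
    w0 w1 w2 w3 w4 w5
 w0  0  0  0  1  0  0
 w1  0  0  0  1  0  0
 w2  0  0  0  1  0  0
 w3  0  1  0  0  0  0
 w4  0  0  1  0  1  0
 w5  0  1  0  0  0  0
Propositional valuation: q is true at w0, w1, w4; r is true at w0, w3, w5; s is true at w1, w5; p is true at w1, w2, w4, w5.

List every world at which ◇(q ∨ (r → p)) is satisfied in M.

Let φ = ◇(q ∨ (r → p)). Evaluate φ at each world:
  w0 (successors {w3}): φ is false.
  w1 (successors {w3}): φ is false.
  w2 (successors {w3}): φ is false.
  w3 (successors {w1}): φ is true.
  w4 (successors {w2, w4}): φ is true.
  w5 (successors {w1}): φ is true.
For instance, at w1:
  At w1: ◇(q ∨ (r → p)) requires q ∨ (r → p) at some successor in {w3}.
    At w3: q ∨ (r → p) is false.
  So ◇(q ∨ (r → p)) is false at w1.
Satisfying worlds: {w3, w4, w5}

w3, w4, w5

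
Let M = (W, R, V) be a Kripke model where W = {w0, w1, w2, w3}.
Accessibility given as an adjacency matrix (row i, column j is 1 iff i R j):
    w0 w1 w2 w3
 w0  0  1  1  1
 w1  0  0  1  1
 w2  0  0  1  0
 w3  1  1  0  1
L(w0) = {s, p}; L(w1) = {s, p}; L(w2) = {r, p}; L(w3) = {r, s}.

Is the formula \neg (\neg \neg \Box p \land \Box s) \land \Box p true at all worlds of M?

No

Recall that \Box ψ holds at a world iff ψ holds at every accessible world, and \Diamond ψ holds iff ψ holds at some accessible world.
Let φ = \neg (\neg \neg \Box p \land \Box s) \land \Box p. Evaluate φ at each world:
  w0 (successors {w1, w2, w3}): φ is false.
  w1 (successors {w2, w3}): φ is false.
  w2 (successors {w2}): φ is true.
  w3 (successors {w0, w1, w3}): φ is false.
Detail at w0 (counterexample):
  At w0: \neg (\neg \neg \Box p \land \Box s) is true, \Box p is false, so \neg (\neg \neg \Box p \land \Box s) \land \Box p is false.
    At w0: \neg \neg \Box p \land \Box s is false, so \neg (\neg \neg \Box p \land \Box s) is true.
      At w0: \neg \neg \Box p is false, \Box s is false, so \neg \neg \Box p \land \Box s is false.
    At w0: \Box p requires p at every successor {w1, w2, w3}.
      p fails at w3, so \Box p is false at w0.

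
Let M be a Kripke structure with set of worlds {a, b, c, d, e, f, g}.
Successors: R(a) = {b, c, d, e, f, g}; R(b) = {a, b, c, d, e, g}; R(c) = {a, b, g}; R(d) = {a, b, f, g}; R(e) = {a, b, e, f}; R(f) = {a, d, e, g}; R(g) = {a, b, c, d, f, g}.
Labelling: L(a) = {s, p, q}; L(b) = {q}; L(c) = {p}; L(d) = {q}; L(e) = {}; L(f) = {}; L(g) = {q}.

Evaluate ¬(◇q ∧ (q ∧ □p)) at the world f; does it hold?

Yes

At f: ◇q ∧ (q ∧ □p) is false, so ¬(◇q ∧ (q ∧ □p)) is true.
  At f: ◇q is true, q ∧ □p is false, so ◇q ∧ (q ∧ □p) is false.
    At f: ◇q requires q at some successor in {a, d, e, g}.
      q holds at a, so ◇q is true at f.
    At f: q is false, □p is false, so q ∧ □p is false.
      At f: □p requires p at every successor {a, d, e, g}.
        p fails at d, so □p is false at f.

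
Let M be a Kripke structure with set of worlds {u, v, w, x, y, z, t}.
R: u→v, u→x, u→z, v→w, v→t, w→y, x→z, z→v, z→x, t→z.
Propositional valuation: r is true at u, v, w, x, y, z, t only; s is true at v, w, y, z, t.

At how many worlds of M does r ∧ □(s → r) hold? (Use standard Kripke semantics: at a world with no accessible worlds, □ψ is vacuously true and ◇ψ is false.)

7

Let φ = r ∧ □(s → r). Evaluate φ at each world:
  u (successors {v, x, z}): φ is true.
  v (successors {w, t}): φ is true.
  w (successors {y}): φ is true.
  x (successors {z}): φ is true.
  y (successors ∅): φ is true.
  z (successors {v, x}): φ is true.
  t (successors {z}): φ is true.
For instance, at t:
  At t: r is true, □(s → r) is true, so r ∧ □(s → r) is true.
    At t: □(s → r) requires s → r at every successor {z}.
      At z: s → r is true.
    So □(s → r) is true at t.
Satisfying worlds: {u, v, w, x, y, z, t}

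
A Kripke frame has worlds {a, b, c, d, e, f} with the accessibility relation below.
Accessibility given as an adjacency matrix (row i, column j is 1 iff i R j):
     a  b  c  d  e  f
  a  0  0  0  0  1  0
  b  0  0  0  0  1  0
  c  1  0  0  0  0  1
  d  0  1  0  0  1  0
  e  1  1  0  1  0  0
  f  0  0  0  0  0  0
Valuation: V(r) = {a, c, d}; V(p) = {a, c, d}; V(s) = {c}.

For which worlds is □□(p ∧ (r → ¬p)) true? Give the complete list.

f

Let φ = □□(p ∧ (r → ¬p)). Evaluate φ at each world:
  a (successors {e}): φ is false.
  b (successors {e}): φ is false.
  c (successors {a, f}): φ is false.
  d (successors {b, e}): φ is false.
  e (successors {a, b, d}): φ is false.
  f (successors ∅): φ is true.
For instance, at c:
  At c: □□(p ∧ (r → ¬p)) requires □(p ∧ (r → ¬p)) at every successor {a, f}.
    □(p ∧ (r → ¬p)) fails at a, so □□(p ∧ (r → ¬p)) is false at c.
      At a: □(p ∧ (r → ¬p)) requires p ∧ (r → ¬p) at every successor {e}.
        p ∧ (r → ¬p) fails at e, so □(p ∧ (r → ¬p)) is false at a.
Satisfying worlds: {f}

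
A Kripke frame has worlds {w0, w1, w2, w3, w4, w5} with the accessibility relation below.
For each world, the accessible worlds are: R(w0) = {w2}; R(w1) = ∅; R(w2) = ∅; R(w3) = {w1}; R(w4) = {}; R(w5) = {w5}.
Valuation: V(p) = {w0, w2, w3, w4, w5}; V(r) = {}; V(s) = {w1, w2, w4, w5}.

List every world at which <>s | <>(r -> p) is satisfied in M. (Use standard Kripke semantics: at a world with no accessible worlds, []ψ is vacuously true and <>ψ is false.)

w0, w3, w5

Recall that <>ψ holds at a world iff ψ holds at some accessible world.
Let φ = <>s | <>(r -> p). Evaluate φ at each world:
  w0 (successors {w2}): φ is true.
  w1 (successors ∅): φ is false.
  w2 (successors ∅): φ is false.
  w3 (successors {w1}): φ is true.
  w4 (successors ∅): φ is false.
  w5 (successors {w5}): φ is true.
For instance, at w3:
  At w3: <>s is true, <>(r -> p) is true, so <>s | <>(r -> p) is true.
    At w3: <>s requires s at some successor in {w1}.
      s holds at w1, so <>s is true at w3.
    At w3: <>(r -> p) requires r -> p at some successor in {w1}.
      r -> p holds at w1, so <>(r -> p) is true at w3.
Satisfying worlds: {w0, w3, w5}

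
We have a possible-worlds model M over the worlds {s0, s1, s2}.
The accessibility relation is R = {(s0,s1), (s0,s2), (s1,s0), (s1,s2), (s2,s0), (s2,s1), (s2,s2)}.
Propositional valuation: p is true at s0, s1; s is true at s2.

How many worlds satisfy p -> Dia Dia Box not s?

Let φ = p -> Dia Dia Box not s. Evaluate φ at each world:
  s0 (successors {s1, s2}): φ is false.
  s1 (successors {s0, s2}): φ is false.
  s2 (successors {s0, s1, s2}): φ is true.
For instance, at s2:
  At s2: p is false, Dia Dia Box not s is false, so p -> Dia Dia Box not s is true.
    At s2: Dia Dia Box not s requires Dia Box not s at some successor in {s0, s1, s2}.
      At s0: Dia Box not s is false.
      At s1: Dia Box not s is false.
      At s2: Dia Box not s is false.
    So Dia Dia Box not s is false at s2.
Satisfying worlds: {s2}

1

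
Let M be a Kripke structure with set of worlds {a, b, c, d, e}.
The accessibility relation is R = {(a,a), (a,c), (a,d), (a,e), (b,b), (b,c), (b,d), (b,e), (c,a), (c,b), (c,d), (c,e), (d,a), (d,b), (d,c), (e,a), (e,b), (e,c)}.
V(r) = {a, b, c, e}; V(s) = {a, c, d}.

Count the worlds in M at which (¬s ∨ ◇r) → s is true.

3

Let φ = (¬s ∨ ◇r) → s. Evaluate φ at each world:
  a (successors {a, c, d, e}): φ is true.
  b (successors {b, c, d, e}): φ is false.
  c (successors {a, b, d, e}): φ is true.
  d (successors {a, b, c}): φ is true.
  e (successors {a, b, c}): φ is false.
For instance, at c:
  At c: ¬s ∨ ◇r is true, s is true, so (¬s ∨ ◇r) → s is true.
    At c: ¬s is false, ◇r is true, so ¬s ∨ ◇r is true.
      At c: ◇r requires r at some successor in {a, b, d, e}.
        r holds at a, so ◇r is true at c.
Satisfying worlds: {a, c, d}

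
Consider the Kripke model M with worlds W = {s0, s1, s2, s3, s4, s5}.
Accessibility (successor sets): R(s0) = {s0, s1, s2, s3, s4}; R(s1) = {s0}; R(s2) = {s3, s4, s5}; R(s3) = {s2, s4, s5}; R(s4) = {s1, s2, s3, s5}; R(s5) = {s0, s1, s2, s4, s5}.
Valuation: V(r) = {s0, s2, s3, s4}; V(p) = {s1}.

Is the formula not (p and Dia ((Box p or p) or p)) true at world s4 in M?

At s4: p and Dia ((Box p or p) or p) is false, so not (p and Dia ((Box p or p) or p)) is true.
  At s4: p is false, Dia ((Box p or p) or p) is true, so p and Dia ((Box p or p) or p) is false.
    At s4: Dia ((Box p or p) or p) requires (Box p or p) or p at some successor in {s1, s2, s3, s5}.
      (Box p or p) or p holds at s1, so Dia ((Box p or p) or p) is true at s4.

Yes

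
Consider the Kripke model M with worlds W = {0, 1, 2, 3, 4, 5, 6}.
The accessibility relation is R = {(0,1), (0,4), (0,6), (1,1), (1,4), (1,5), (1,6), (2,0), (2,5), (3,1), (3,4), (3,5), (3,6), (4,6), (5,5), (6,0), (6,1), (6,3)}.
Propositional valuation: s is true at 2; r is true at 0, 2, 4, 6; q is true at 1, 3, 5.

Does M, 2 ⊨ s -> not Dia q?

Recall that Dia ψ holds at a world iff ψ holds at some accessible world.
At 2: s is true, not Dia q is false, so s -> not Dia q is false.
  At 2: Dia q is true, so not Dia q is false.
    At 2: Dia q requires q at some successor in {0, 5}.
      q holds at 5, so Dia q is true at 2.

No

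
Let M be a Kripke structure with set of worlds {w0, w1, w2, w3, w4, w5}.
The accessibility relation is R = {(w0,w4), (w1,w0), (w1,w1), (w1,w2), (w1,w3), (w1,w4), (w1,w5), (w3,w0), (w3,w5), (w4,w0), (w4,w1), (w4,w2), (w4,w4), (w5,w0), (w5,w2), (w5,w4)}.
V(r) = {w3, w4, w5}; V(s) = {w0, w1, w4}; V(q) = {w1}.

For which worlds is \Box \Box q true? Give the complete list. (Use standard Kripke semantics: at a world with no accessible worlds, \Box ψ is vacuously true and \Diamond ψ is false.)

Let φ = \Box \Box q. Evaluate φ at each world:
  w0 (successors {w4}): φ is false.
  w1 (successors {w0, w1, w2, w3, w4, w5}): φ is false.
  w2 (successors ∅): φ is true.
  w3 (successors {w0, w5}): φ is false.
  w4 (successors {w0, w1, w2, w4}): φ is false.
  w5 (successors {w0, w2, w4}): φ is false.
For instance, at w3:
  At w3: \Box \Box q requires \Box q at every successor {w0, w5}.
    \Box q fails at w0, so \Box \Box q is false at w3.
      At w0: \Box q requires q at every successor {w4}.
        q fails at w4, so \Box q is false at w0.
Satisfying worlds: {w2}

w2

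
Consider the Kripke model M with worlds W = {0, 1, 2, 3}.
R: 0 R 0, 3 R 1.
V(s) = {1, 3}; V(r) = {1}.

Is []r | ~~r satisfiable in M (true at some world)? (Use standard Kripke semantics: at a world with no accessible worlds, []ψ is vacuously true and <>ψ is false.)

Let φ = []r | ~~r. Evaluate φ at each world:
  0 (successors {0}): φ is false.
  1 (successors ∅): φ is true.
  2 (successors ∅): φ is true.
  3 (successors {1}): φ is true.
Detail at 1 (witness):
  At 1: []r is true, ~~r is true, so []r | ~~r is true.
    At 1: no accessible worlds, so []r holds vacuously.

Yes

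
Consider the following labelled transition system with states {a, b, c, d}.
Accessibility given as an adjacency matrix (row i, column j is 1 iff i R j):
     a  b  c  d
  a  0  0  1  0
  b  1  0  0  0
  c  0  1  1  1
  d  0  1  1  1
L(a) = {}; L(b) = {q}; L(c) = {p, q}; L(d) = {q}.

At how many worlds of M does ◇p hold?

Let φ = ◇p. Evaluate φ at each world:
  a (successors {c}): φ is true.
  b (successors {a}): φ is false.
  c (successors {b, c, d}): φ is true.
  d (successors {b, c, d}): φ is true.
For instance, at d:
  At d: ◇p requires p at some successor in {b, c, d}.
    p holds at c, so ◇p is true at d.
Satisfying worlds: {a, c, d}

3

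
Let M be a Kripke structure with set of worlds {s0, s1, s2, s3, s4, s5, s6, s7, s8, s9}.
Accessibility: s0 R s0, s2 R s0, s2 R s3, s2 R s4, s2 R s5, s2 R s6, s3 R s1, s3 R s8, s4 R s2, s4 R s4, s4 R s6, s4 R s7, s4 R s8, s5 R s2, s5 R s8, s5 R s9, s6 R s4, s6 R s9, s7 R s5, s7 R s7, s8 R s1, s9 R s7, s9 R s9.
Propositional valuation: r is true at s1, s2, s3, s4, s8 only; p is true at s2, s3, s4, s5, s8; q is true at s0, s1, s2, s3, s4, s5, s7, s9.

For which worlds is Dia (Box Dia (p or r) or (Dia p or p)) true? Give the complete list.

Let φ = Dia (Box Dia (p or r) or (Dia p or p)). Evaluate φ at each world:
  s0 (successors {s0}): φ is false.
  s1 (successors ∅): φ is false.
  s2 (successors {s0, s3, s4, s5, s6}): φ is true.
  s3 (successors {s1, s8}): φ is true.
  s4 (successors {s2, s4, s6, s7, s8}): φ is true.
  s5 (successors {s2, s8, s9}): φ is true.
  s6 (successors {s4, s9}): φ is true.
  s7 (successors {s5, s7}): φ is true.
  s8 (successors {s1}): φ is true.
  s9 (successors {s7, s9}): φ is true.
For instance, at s7:
  At s7: Dia (Box Dia (p or r) or (Dia p or p)) requires Box Dia (p or r) or (Dia p or p) at some successor in {s5, s7}.
    Box Dia (p or r) or (Dia p or p) holds at s5, so Dia (Box Dia (p or r) or (Dia p or p)) is true at s7.
      At s5: Box Dia (p or r) is false, Dia p or p is true, so Box Dia (p or r) or (Dia p or p) is true.
Satisfying worlds: {s2, s3, s4, s5, s6, s7, s8, s9}

s2, s3, s4, s5, s6, s7, s8, s9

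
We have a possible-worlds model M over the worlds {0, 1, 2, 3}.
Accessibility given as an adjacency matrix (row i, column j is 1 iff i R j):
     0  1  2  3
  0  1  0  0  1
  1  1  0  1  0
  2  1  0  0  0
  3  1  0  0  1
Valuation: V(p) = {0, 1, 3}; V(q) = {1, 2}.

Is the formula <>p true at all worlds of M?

Yes

Let φ = <>p. Evaluate φ at each world:
  0 (successors {0, 3}): φ is true.
  1 (successors {0, 2}): φ is true.
  2 (successors {0}): φ is true.
  3 (successors {0, 3}): φ is true.
For instance, at 1:
  At 1: <>p requires p at some successor in {0, 2}.
    p holds at 0, so <>p is true at 1.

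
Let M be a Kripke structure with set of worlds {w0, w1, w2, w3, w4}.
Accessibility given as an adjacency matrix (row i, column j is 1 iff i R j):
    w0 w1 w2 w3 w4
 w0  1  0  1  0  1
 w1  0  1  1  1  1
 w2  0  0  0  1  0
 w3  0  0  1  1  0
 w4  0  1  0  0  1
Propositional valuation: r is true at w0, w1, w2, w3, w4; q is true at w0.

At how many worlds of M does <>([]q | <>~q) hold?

5

Let φ = <>([]q | <>~q). Evaluate φ at each world:
  w0 (successors {w0, w2, w4}): φ is true.
  w1 (successors {w1, w2, w3, w4}): φ is true.
  w2 (successors {w3}): φ is true.
  w3 (successors {w2, w3}): φ is true.
  w4 (successors {w1, w4}): φ is true.
For instance, at w4:
  At w4: <>([]q | <>~q) requires []q | <>~q at some successor in {w1, w4}.
    []q | <>~q holds at w1, so <>([]q | <>~q) is true at w4.
      At w1: []q is false, <>~q is true, so []q | <>~q is true.
Satisfying worlds: {w0, w1, w2, w3, w4}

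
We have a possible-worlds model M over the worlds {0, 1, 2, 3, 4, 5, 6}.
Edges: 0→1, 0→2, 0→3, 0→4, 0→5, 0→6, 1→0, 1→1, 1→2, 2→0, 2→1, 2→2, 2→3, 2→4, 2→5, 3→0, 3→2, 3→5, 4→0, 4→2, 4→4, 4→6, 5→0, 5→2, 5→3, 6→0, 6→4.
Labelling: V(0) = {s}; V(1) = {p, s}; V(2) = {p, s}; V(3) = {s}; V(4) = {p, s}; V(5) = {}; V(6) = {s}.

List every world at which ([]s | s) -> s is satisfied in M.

Let φ = ([]s | s) -> s. Evaluate φ at each world:
  0 (successors {1, 2, 3, 4, 5, 6}): φ is true.
  1 (successors {0, 1, 2}): φ is true.
  2 (successors {0, 1, 2, 3, 4, 5}): φ is true.
  3 (successors {0, 2, 5}): φ is true.
  4 (successors {0, 2, 4, 6}): φ is true.
  5 (successors {0, 2, 3}): φ is false.
  6 (successors {0, 4}): φ is true.
For instance, at 6:
  At 6: []s | s is true, s is true, so ([]s | s) -> s is true.
    At 6: []s is true, s is true, so []s | s is true.
      At 6: []s requires s at every successor {0, 4}.
        At 0: s is true.
        At 4: s is true.
      So []s is true at 6.
Satisfying worlds: {0, 1, 2, 3, 4, 6}

0, 1, 2, 3, 4, 6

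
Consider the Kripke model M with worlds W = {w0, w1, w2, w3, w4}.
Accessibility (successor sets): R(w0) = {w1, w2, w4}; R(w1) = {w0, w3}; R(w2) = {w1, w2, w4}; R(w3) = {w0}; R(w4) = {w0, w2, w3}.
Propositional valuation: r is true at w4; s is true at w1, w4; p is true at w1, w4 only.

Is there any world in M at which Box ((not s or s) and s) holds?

No

Let φ = Box ((not s or s) and s). Evaluate φ at each world:
  w0 (successors {w1, w2, w4}): φ is false.
  w1 (successors {w0, w3}): φ is false.
  w2 (successors {w1, w2, w4}): φ is false.
  w3 (successors {w0}): φ is false.
  w4 (successors {w0, w2, w3}): φ is false.
For instance, at w3:
  At w3: Box ((not s or s) and s) requires (not s or s) and s at every successor {w0}.
    (not s or s) and s fails at w0, so Box ((not s or s) and s) is false at w3.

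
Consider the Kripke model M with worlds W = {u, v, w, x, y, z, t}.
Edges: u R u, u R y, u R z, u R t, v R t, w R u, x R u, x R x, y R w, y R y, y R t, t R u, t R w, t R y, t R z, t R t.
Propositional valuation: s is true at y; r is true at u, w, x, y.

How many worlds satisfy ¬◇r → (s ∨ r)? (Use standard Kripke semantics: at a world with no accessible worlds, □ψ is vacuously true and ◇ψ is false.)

Let φ = ¬◇r → (s ∨ r). Evaluate φ at each world:
  u (successors {u, y, z, t}): φ is true.
  v (successors {t}): φ is false.
  w (successors {u}): φ is true.
  x (successors {u, x}): φ is true.
  y (successors {w, y, t}): φ is true.
  z (successors ∅): φ is false.
  t (successors {u, w, y, z, t}): φ is true.
For instance, at w:
  At w: ¬◇r is false, s ∨ r is true, so ¬◇r → (s ∨ r) is true.
    At w: ◇r is true, so ¬◇r is false.
      At w: ◇r requires r at some successor in {u}.
        r holds at u, so ◇r is true at w.
Satisfying worlds: {u, w, x, y, t}

5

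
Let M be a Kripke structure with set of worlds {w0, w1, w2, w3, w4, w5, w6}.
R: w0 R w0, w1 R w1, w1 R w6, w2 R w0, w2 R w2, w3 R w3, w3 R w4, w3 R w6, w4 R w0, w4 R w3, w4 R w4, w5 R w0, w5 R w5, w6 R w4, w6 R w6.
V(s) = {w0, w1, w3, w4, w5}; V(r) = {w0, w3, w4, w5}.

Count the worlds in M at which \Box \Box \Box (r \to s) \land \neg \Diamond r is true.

1

Let φ = \Box \Box \Box (r \to s) \land \neg \Diamond r. Evaluate φ at each world:
  w0 (successors {w0}): φ is false.
  w1 (successors {w1, w6}): φ is true.
  w2 (successors {w0, w2}): φ is false.
  w3 (successors {w3, w4, w6}): φ is false.
  w4 (successors {w0, w3, w4}): φ is false.
  w5 (successors {w0, w5}): φ is false.
  w6 (successors {w4, w6}): φ is false.
For instance, at w2:
  At w2: \Box \Box \Box (r \to s) is true, \neg \Diamond r is false, so \Box \Box \Box (r \to s) \land \neg \Diamond r is false.
    At w2: \Box \Box \Box (r \to s) requires \Box \Box (r \to s) at every successor {w0, w2}.
      At w0: \Box \Box (r \to s) is true.
      At w2: \Box \Box (r \to s) is true.
    So \Box \Box \Box (r \to s) is true at w2.
    At w2: \Diamond r is true, so \neg \Diamond r is false.
      At w2: \Diamond r requires r at some successor in {w0, w2}.
        r holds at w0, so \Diamond r is true at w2.
Satisfying worlds: {w1}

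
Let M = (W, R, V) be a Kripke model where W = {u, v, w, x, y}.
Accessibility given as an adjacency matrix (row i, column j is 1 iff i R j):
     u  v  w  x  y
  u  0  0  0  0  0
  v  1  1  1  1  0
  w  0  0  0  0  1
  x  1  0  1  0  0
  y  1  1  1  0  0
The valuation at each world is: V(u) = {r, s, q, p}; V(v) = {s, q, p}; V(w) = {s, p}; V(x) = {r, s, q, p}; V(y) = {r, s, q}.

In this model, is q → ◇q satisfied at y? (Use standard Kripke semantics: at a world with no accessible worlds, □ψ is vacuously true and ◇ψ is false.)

At y: q is true, ◇q is true, so q → ◇q is true.
  At y: ◇q requires q at some successor in {u, v, w}.
    q holds at u, so ◇q is true at y.

Yes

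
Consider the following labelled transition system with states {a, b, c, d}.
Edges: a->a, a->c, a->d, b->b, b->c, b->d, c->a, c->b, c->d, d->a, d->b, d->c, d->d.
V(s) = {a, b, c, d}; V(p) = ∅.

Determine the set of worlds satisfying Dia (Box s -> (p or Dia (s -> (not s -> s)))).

Let φ = Dia (Box s -> (p or Dia (s -> (not s -> s)))). Evaluate φ at each world:
  a (successors {a, c, d}): φ is true.
  b (successors {b, c, d}): φ is true.
  c (successors {a, b, d}): φ is true.
  d (successors {a, b, c, d}): φ is true.
For instance, at b:
  At b: Dia (Box s -> (p or Dia (s -> (not s -> s)))) requires Box s -> (p or Dia (s -> (not s -> s))) at some successor in {b, c, d}.
    Box s -> (p or Dia (s -> (not s -> s))) holds at b, so Dia (Box s -> (p or Dia (s -> (not s -> s)))) is true at b.
      At b: Box s is true, p or Dia (s -> (not s -> s)) is true, so Box s -> (p or Dia (s -> (not s -> s))) is true.
Satisfying worlds: {a, b, c, d}

a, b, c, d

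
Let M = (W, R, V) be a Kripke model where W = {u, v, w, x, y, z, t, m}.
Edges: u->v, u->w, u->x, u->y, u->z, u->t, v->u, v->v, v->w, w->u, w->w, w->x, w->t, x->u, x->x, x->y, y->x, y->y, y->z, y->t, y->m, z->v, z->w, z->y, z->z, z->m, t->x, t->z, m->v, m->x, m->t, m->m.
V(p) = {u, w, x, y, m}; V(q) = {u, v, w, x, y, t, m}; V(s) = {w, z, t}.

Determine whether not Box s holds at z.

At z: Box s is false, so not Box s is true.
  At z: Box s requires s at every successor {v, w, y, z, m}.
    s fails at v, so Box s is false at z.

Yes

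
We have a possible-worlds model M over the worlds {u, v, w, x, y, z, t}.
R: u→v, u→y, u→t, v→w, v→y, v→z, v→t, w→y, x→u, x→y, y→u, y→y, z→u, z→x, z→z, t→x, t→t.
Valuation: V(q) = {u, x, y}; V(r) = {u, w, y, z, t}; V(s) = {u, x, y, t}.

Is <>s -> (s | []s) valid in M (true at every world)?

Let φ = <>s -> (s | []s). Evaluate φ at each world:
  u (successors {v, y, t}): φ is true.
  v (successors {w, y, z, t}): φ is false.
  w (successors {y}): φ is true.
  x (successors {u, y}): φ is true.
  y (successors {u, y}): φ is true.
  z (successors {u, x, z}): φ is false.
  t (successors {x, t}): φ is true.
Detail at v (counterexample):
  At v: <>s is true, s | []s is false, so <>s -> (s | []s) is false.
    At v: <>s requires s at some successor in {w, y, z, t}.
      s holds at y, so <>s is true at v.
    At v: s is false, []s is false, so s | []s is false.
      At v: []s requires s at every successor {w, y, z, t}.
        s fails at w, so []s is false at v.

No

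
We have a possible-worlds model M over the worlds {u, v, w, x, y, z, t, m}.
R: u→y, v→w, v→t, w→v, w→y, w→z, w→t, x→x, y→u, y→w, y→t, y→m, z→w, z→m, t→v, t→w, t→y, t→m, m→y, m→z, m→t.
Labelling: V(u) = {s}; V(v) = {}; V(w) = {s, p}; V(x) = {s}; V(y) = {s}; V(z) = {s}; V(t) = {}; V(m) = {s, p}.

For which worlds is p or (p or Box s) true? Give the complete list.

Let φ = p or (p or Box s). Evaluate φ at each world:
  u (successors {y}): φ is true.
  v (successors {w, t}): φ is false.
  w (successors {v, y, z, t}): φ is true.
  x (successors {x}): φ is true.
  y (successors {u, w, t, m}): φ is false.
  z (successors {w, m}): φ is true.
  t (successors {v, w, y, m}): φ is false.
  m (successors {y, z, t}): φ is true.
For instance, at t:
  At t: p is false, p or Box s is false, so p or (p or Box s) is false.
    At t: p is false, Box s is false, so p or Box s is false.
      At t: Box s requires s at every successor {v, w, y, m}.
        s fails at v, so Box s is false at t.
Satisfying worlds: {u, w, x, z, m}

u, w, x, z, m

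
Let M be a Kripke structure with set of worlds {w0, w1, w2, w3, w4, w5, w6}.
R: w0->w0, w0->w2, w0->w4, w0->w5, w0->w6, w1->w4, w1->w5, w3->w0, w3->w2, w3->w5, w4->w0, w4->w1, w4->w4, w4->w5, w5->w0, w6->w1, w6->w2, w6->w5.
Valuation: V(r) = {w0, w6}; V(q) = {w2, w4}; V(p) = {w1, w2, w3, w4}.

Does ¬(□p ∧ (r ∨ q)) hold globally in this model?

No

Let φ = ¬(□p ∧ (r ∨ q)). Evaluate φ at each world:
  w0 (successors {w0, w2, w4, w5, w6}): φ is true.
  w1 (successors {w4, w5}): φ is true.
  w2 (successors ∅): φ is false.
  w3 (successors {w0, w2, w5}): φ is true.
  w4 (successors {w0, w1, w4, w5}): φ is true.
  w5 (successors {w0}): φ is true.
  w6 (successors {w1, w2, w5}): φ is true.
Detail at w2 (counterexample):
  At w2: □p ∧ (r ∨ q) is true, so ¬(□p ∧ (r ∨ q)) is false.
    At w2: □p is true, r ∨ q is true, so □p ∧ (r ∨ q) is true.
      At w2: no accessible worlds, so □p holds vacuously.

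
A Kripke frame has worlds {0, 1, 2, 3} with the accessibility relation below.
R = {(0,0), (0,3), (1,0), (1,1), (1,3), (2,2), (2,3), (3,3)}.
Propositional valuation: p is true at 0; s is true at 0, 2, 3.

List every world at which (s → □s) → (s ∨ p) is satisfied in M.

Let φ = (s → □s) → (s ∨ p). Evaluate φ at each world:
  0 (successors {0, 3}): φ is true.
  1 (successors {0, 1, 3}): φ is false.
  2 (successors {2, 3}): φ is true.
  3 (successors {3}): φ is true.
For instance, at 3:
  At 3: s → □s is true, s ∨ p is true, so (s → □s) → (s ∨ p) is true.
    At 3: s is true, □s is true, so s → □s is true.
      At 3: □s requires s at every successor {3}.
        At 3: s is true.
      So □s is true at 3.
Satisfying worlds: {0, 2, 3}

0, 2, 3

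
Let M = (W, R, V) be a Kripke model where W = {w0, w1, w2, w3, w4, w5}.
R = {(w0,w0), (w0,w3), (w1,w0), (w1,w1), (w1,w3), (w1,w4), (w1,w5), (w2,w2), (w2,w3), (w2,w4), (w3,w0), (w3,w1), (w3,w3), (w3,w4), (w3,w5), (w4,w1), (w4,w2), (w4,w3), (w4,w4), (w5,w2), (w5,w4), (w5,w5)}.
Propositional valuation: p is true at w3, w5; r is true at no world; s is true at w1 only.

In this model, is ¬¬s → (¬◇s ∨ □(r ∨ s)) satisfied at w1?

No

At w1: ¬¬s is true, ¬◇s ∨ □(r ∨ s) is false, so ¬¬s → (¬◇s ∨ □(r ∨ s)) is false.
  At w1: ¬◇s is false, □(r ∨ s) is false, so ¬◇s ∨ □(r ∨ s) is false.
    At w1: ◇s is true, so ¬◇s is false.
      At w1: ◇s requires s at some successor in {w0, w1, w3, w4, w5}.
        s holds at w1, so ◇s is true at w1.
    At w1: □(r ∨ s) requires r ∨ s at every successor {w0, w1, w3, w4, w5}.
      r ∨ s fails at w0, so □(r ∨ s) is false at w1.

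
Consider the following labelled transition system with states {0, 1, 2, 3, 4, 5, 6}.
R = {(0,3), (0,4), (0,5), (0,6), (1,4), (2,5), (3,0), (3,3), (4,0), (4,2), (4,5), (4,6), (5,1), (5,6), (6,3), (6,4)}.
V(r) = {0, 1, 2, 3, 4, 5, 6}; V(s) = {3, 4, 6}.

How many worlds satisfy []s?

Let φ = []s. Evaluate φ at each world:
  0 (successors {3, 4, 5, 6}): φ is false.
  1 (successors {4}): φ is true.
  2 (successors {5}): φ is false.
  3 (successors {0, 3}): φ is false.
  4 (successors {0, 2, 5, 6}): φ is false.
  5 (successors {1, 6}): φ is false.
  6 (successors {3, 4}): φ is true.
For instance, at 6:
  At 6: []s requires s at every successor {3, 4}.
    At 3: s is true.
    At 4: s is true.
  So []s is true at 6.
Satisfying worlds: {1, 6}

2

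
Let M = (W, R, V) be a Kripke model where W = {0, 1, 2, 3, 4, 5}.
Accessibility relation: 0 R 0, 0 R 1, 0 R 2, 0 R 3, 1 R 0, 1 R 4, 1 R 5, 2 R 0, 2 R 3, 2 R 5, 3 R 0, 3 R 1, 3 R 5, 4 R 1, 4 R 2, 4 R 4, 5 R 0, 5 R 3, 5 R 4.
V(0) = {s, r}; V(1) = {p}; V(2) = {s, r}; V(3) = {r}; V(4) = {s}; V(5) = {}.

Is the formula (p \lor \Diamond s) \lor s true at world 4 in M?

Yes

At 4: p \lor \Diamond s is true, s is true, so (p \lor \Diamond s) \lor s is true.
  At 4: p is false, \Diamond s is true, so p \lor \Diamond s is true.
    At 4: \Diamond s requires s at some successor in {1, 2, 4}.
      s holds at 2, so \Diamond s is true at 4.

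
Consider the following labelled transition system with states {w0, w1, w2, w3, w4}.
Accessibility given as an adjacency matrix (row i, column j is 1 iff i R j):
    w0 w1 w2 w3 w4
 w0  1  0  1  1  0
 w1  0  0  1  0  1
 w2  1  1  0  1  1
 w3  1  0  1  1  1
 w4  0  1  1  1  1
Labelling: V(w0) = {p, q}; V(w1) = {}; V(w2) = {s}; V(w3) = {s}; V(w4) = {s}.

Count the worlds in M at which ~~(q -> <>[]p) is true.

Let φ = ~~(q -> <>[]p). Evaluate φ at each world:
  w0 (successors {w0, w2, w3}): φ is false.
  w1 (successors {w2, w4}): φ is true.
  w2 (successors {w0, w1, w3, w4}): φ is true.
  w3 (successors {w0, w2, w3, w4}): φ is true.
  w4 (successors {w1, w2, w3, w4}): φ is true.
For instance, at w1:
  At w1: ~(q -> <>[]p) is false, so ~~(q -> <>[]p) is true.
    At w1: q -> <>[]p is true, so ~(q -> <>[]p) is false.
      At w1: q is false, <>[]p is false, so q -> <>[]p is true.
Satisfying worlds: {w1, w2, w3, w4}

4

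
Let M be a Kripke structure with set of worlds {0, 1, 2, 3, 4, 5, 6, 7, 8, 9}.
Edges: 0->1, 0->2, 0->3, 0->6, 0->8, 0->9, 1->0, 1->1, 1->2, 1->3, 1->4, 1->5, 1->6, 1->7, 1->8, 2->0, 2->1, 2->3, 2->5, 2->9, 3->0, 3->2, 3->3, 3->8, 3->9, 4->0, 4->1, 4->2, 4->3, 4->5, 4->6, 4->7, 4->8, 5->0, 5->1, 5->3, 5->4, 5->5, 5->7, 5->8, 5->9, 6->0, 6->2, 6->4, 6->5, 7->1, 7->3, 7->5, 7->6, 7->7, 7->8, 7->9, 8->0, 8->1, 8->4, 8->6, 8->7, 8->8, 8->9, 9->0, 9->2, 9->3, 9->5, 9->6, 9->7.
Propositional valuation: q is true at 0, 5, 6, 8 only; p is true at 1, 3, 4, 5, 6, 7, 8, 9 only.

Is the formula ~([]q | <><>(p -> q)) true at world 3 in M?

No

Recall that []ψ holds at a world iff ψ holds at every accessible world, and <>ψ holds iff ψ holds at some accessible world.
At 3: []q | <><>(p -> q) is true, so ~([]q | <><>(p -> q)) is false.
  At 3: []q is false, <><>(p -> q) is true, so []q | <><>(p -> q) is true.
    At 3: []q requires q at every successor {0, 2, 3, 8, 9}.
      q fails at 2, so []q is false at 3.
    At 3: <><>(p -> q) requires <>(p -> q) at some successor in {0, 2, 3, 8, 9}.
      <>(p -> q) holds at 0, so <><>(p -> q) is true at 3.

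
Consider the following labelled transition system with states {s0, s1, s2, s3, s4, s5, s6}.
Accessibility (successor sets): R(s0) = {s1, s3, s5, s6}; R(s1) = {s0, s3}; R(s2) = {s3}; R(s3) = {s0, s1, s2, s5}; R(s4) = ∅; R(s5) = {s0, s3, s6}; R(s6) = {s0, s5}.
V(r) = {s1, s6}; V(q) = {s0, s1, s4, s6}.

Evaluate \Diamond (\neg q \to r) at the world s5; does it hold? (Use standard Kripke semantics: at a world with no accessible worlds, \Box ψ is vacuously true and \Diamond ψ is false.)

At s5: \Diamond (\neg q \to r) requires \neg q \to r at some successor in {s0, s3, s6}.
  \neg q \to r holds at s0, so \Diamond (\neg q \to r) is true at s5.

Yes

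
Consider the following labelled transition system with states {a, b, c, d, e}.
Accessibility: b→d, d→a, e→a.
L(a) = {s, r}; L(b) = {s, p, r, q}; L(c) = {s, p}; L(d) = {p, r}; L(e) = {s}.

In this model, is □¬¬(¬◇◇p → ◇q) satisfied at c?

Yes

At c: no accessible worlds, so □¬¬(¬◇◇p → ◇q) holds vacuously.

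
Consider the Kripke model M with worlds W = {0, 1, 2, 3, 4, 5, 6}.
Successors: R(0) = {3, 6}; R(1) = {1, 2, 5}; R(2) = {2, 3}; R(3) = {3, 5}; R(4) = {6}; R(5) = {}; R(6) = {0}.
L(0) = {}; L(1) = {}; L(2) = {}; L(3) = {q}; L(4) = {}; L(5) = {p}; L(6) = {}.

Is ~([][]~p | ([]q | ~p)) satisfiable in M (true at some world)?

No

Let φ = ~([][]~p | ([]q | ~p)). Evaluate φ at each world:
  0 (successors {3, 6}): φ is false.
  1 (successors {1, 2, 5}): φ is false.
  2 (successors {2, 3}): φ is false.
  3 (successors {3, 5}): φ is false.
  4 (successors {6}): φ is false.
  5 (successors ∅): φ is false.
  6 (successors {0}): φ is false.
For instance, at 2:
  At 2: [][]~p | ([]q | ~p) is true, so ~([][]~p | ([]q | ~p)) is false.
    At 2: [][]~p is false, []q | ~p is true, so [][]~p | ([]q | ~p) is true.
      At 2: [][]~p requires []~p at every successor {2, 3}.
        []~p fails at 3, so [][]~p is false at 2.
      At 2: []q is false, ~p is true, so []q | ~p is true.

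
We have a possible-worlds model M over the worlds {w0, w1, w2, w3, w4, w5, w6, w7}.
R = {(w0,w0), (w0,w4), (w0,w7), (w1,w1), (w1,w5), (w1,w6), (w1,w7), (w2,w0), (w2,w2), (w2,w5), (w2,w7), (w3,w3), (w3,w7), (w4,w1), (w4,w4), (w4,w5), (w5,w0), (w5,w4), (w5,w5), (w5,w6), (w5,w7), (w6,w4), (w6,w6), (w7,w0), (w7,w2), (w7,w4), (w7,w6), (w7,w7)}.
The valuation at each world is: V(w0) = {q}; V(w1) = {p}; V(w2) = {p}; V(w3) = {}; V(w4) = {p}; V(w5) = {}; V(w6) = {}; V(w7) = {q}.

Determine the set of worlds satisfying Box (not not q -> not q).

w4, w6

Let φ = Box (not not q -> not q). Evaluate φ at each world:
  w0 (successors {w0, w4, w7}): φ is false.
  w1 (successors {w1, w5, w6, w7}): φ is false.
  w2 (successors {w0, w2, w5, w7}): φ is false.
  w3 (successors {w3, w7}): φ is false.
  w4 (successors {w1, w4, w5}): φ is true.
  w5 (successors {w0, w4, w5, w6, w7}): φ is false.
  w6 (successors {w4, w6}): φ is true.
  w7 (successors {w0, w2, w4, w6, w7}): φ is false.
For instance, at w1:
  At w1: Box (not not q -> not q) requires not not q -> not q at every successor {w1, w5, w6, w7}.
    not not q -> not q fails at w7, so Box (not not q -> not q) is false at w1.
Satisfying worlds: {w4, w6}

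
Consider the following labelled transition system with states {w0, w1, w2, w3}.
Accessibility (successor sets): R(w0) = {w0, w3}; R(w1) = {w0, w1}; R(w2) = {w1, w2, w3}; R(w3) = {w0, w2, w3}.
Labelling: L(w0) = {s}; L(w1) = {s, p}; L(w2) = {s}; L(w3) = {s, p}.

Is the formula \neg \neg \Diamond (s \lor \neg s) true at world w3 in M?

At w3: \neg \Diamond (s \lor \neg s) is false, so \neg \neg \Diamond (s \lor \neg s) is true.
  At w3: \Diamond (s \lor \neg s) is true, so \neg \Diamond (s \lor \neg s) is false.
    At w3: \Diamond (s \lor \neg s) requires s \lor \neg s at some successor in {w0, w2, w3}.
      s \lor \neg s holds at w0, so \Diamond (s \lor \neg s) is true at w3.

Yes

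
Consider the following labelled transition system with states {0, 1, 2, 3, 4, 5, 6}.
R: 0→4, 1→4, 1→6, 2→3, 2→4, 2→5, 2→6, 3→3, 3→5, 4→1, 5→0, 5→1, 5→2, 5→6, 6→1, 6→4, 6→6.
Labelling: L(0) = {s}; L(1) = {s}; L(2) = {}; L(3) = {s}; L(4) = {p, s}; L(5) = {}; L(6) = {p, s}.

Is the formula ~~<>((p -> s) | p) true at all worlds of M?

Yes

Recall that <>ψ holds at a world iff ψ holds at some accessible world.
Let φ = ~~<>((p -> s) | p). Evaluate φ at each world:
  0 (successors {4}): φ is true.
  1 (successors {4, 6}): φ is true.
  2 (successors {3, 4, 5, 6}): φ is true.
  3 (successors {3, 5}): φ is true.
  4 (successors {1}): φ is true.
  5 (successors {0, 1, 2, 6}): φ is true.
  6 (successors {1, 4, 6}): φ is true.
For instance, at 4:
  At 4: ~<>((p -> s) | p) is false, so ~~<>((p -> s) | p) is true.
    At 4: <>((p -> s) | p) is true, so ~<>((p -> s) | p) is false.
      At 4: <>((p -> s) | p) requires (p -> s) | p at some successor in {1}.
        (p -> s) | p holds at 1, so <>((p -> s) | p) is true at 4.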